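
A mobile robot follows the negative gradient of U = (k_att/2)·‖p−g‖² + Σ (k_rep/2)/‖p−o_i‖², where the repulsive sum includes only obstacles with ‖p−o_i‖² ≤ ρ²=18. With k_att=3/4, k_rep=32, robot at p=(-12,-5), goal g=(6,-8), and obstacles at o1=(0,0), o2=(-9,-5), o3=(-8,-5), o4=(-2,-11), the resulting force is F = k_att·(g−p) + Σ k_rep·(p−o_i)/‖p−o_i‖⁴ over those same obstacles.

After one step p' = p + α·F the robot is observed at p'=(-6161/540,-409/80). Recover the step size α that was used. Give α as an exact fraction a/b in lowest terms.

F_att = 3/4·(g−p) = 3/4·(18,-3) = (13.5000,-2.2500)
o1: d²=169 > ρ²=18 → inactive
o2: d²=9 ≤ ρ²=18; F_rep = 32·(-3,0)/9² = (-1.1852,0.0000)
o3: d²=16 ≤ ρ²=18; F_rep = 32·(-4,0)/16² = (-0.5000,0.0000)
o4: d²=136 > ρ²=18 → inactive
F = F_att + ΣF_rep = (11.8148,-2.2500)
Δp = p'−p = (0.5907,-0.1125); α = Δx/Fx = (319/540) / (319/27) = 1/20
check: Δy/Fy = (-9/80) / (-9/4) = 1/20 ✓

α = 1/20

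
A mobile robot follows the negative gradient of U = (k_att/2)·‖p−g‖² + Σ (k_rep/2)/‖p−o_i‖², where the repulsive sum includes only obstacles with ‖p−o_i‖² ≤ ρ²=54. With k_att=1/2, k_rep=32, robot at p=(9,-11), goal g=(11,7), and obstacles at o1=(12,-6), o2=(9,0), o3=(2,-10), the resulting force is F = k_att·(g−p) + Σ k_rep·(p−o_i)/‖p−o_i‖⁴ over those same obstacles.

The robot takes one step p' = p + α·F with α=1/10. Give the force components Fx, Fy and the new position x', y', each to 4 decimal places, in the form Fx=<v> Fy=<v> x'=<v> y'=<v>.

F_att = 1/2·(g−p) = 1/2·(2,18) = (1.0000,9.0000)
o1: d²=34 ≤ ρ²=54; F_rep = 32·(-3,-5)/34² = (-0.0830,-0.1384)
o2: d²=121 > ρ²=54 → inactive
o3: d²=50 ≤ ρ²=54; F_rep = 32·(7,-1)/50² = (0.0896,-0.0128)
F = F_att + ΣF_rep = (1.0066,8.8488)
p' = p + 1/10·F = (9.1007,-10.1151)

Fx=1.0066 Fy=8.8488 x'=9.1007 y'=-10.1151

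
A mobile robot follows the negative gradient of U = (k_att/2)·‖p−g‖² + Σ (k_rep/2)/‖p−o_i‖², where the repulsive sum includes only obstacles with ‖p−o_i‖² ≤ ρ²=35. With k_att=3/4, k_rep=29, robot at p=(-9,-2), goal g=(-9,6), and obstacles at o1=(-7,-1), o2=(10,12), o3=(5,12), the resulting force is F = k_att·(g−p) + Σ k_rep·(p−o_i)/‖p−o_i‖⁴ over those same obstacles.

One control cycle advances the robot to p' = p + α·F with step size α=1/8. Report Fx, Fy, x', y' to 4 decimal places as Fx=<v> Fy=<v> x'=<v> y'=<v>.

F_att = 3/4·(g−p) = 3/4·(0,8) = (0.0000,6.0000)
o1: d²=5 ≤ ρ²=35; F_rep = 29·(-2,-1)/5² = (-2.3200,-1.1600)
o2: d²=557 > ρ²=35 → inactive
o3: d²=392 > ρ²=35 → inactive
F = F_att + ΣF_rep = (-2.3200,4.8400)
p' = p + 1/8·F = (-9.2900,-1.3950)

Fx=-2.3200 Fy=4.8400 x'=-9.2900 y'=-1.3950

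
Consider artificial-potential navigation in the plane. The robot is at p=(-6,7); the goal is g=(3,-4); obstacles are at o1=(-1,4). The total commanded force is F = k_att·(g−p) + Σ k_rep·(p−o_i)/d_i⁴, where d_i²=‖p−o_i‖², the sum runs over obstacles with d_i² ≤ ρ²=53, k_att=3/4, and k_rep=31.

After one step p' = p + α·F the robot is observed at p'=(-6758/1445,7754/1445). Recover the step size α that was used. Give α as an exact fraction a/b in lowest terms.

F_att = 3/4·(g−p) = 3/4·(9,-11) = (6.7500,-8.2500)
o1: d²=34 ≤ ρ²=53; F_rep = 31·(-5,3)/34² = (-0.1341,0.0804)
F = F_att + ΣF_rep = (6.6159,-8.1696)
Δp = p'−p = (1.3232,-1.6339); α = Δx/Fx = (1912/1445) / (1912/289) = 1/5
check: Δy/Fy = (-2361/1445) / (-2361/289) = 1/5 ✓

α = 1/5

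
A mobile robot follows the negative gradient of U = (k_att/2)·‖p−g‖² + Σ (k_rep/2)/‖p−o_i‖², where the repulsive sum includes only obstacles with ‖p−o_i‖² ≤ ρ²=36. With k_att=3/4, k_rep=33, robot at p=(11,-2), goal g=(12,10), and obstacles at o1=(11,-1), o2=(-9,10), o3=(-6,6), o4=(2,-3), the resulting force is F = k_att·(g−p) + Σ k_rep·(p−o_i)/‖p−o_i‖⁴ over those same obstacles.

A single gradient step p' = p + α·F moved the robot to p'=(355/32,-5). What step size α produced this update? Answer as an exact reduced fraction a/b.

α = 1/8

F_att = 3/4·(g−p) = 3/4·(1,12) = (0.7500,9.0000)
o1: d²=1 ≤ ρ²=36; F_rep = 33·(0,-1)/1² = (0.0000,-33.0000)
o2: d²=544 > ρ²=36 → inactive
o3: d²=353 > ρ²=36 → inactive
o4: d²=82 > ρ²=36 → inactive
F = F_att + ΣF_rep = (0.7500,-24.0000)
Δp = p'−p = (0.0938,-3.0000); α = Δx/Fx = (3/32) / (3/4) = 1/8
check: Δy/Fy = (-3) / (-24) = 1/8 ✓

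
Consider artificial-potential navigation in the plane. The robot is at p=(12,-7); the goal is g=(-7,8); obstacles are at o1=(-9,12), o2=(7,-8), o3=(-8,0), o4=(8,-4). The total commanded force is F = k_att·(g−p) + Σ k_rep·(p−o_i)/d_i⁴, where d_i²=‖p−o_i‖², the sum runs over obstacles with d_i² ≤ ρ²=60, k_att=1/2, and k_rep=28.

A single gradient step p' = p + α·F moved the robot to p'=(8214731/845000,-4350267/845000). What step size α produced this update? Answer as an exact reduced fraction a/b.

F_att = 1/2·(g−p) = 1/2·(-19,15) = (-9.5000,7.5000)
o1: d²=802 > ρ²=60 → inactive
o2: d²=26 ≤ ρ²=60; F_rep = 28·(5,1)/26² = (0.2071,0.0414)
o3: d²=449 > ρ²=60 → inactive
o4: d²=25 ≤ ρ²=60; F_rep = 28·(4,-3)/25² = (0.1792,-0.1344)
F = F_att + ΣF_rep = (-9.1137,7.4070)
Δp = p'−p = (-2.2784,1.8518); α = Δx/Fx = (-1925269/845000) / (-1925269/211250) = 1/4
check: Δy/Fy = (1564733/845000) / (1564733/211250) = 1/4 ✓

α = 1/4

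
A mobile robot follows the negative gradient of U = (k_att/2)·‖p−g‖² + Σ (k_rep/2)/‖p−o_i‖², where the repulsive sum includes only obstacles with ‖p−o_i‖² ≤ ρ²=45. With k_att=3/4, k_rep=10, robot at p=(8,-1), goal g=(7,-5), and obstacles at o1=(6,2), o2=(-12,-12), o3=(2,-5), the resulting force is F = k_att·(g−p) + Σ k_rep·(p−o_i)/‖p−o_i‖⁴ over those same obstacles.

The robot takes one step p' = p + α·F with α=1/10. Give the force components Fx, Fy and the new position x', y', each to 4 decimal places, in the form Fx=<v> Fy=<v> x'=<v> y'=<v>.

Fx=-0.6317 Fy=-3.1775 x'=7.9368 y'=-1.3178

F_att = 3/4·(g−p) = 3/4·(-1,-4) = (-0.7500,-3.0000)
o1: d²=13 ≤ ρ²=45; F_rep = 10·(2,-3)/13² = (0.1183,-0.1775)
o2: d²=521 > ρ²=45 → inactive
o3: d²=52 > ρ²=45 → inactive
F = F_att + ΣF_rep = (-0.6317,-3.1775)
p' = p + 1/10·F = (7.9368,-1.3178)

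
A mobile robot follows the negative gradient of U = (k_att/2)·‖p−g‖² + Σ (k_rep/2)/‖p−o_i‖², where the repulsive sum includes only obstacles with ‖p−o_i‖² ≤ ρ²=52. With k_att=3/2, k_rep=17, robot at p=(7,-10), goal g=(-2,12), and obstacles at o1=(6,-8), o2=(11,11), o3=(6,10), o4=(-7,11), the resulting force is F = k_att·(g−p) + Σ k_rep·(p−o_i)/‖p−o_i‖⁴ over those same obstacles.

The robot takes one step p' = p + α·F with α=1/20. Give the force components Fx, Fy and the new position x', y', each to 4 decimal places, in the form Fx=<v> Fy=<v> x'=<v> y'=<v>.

F_att = 3/2·(g−p) = 3/2·(-9,22) = (-13.5000,33.0000)
o1: d²=5 ≤ ρ²=52; F_rep = 17·(1,-2)/5² = (0.6800,-1.3600)
o2: d²=457 > ρ²=52 → inactive
o3: d²=401 > ρ²=52 → inactive
o4: d²=637 > ρ²=52 → inactive
F = F_att + ΣF_rep = (-12.8200,31.6400)
p' = p + 1/20·F = (6.3590,-8.4180)

Fx=-12.8200 Fy=31.6400 x'=6.3590 y'=-8.4180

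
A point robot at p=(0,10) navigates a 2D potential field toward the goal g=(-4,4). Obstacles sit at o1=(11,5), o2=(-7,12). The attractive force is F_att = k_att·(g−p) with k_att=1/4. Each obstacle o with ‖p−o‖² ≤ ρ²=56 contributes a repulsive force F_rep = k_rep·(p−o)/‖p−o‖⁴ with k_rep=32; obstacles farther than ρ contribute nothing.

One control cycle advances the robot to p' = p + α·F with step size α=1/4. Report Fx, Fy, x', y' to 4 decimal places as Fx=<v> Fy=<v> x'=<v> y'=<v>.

F_att = 1/4·(g−p) = 1/4·(-4,-6) = (-1.0000,-1.5000)
o1: d²=146 > ρ²=56 → inactive
o2: d²=53 ≤ ρ²=56; F_rep = 32·(7,-2)/53² = (0.0797,-0.0228)
F = F_att + ΣF_rep = (-0.9203,-1.5228)
p' = p + 1/4·F = (-0.2301,9.6193)

Fx=-0.9203 Fy=-1.5228 x'=-0.2301 y'=9.6193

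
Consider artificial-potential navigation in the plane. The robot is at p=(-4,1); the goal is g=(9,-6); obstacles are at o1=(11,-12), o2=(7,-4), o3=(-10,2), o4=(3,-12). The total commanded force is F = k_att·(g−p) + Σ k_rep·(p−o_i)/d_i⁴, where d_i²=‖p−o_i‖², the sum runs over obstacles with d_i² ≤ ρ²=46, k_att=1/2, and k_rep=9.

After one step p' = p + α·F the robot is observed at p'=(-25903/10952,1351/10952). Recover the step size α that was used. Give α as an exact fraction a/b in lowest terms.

α = 1/4

F_att = 1/2·(g−p) = 1/2·(13,-7) = (6.5000,-3.5000)
o1: d²=394 > ρ²=46 → inactive
o2: d²=146 > ρ²=46 → inactive
o3: d²=37 ≤ ρ²=46; F_rep = 9·(6,-1)/37² = (0.0394,-0.0066)
o4: d²=218 > ρ²=46 → inactive
F = F_att + ΣF_rep = (6.5394,-3.5066)
Δp = p'−p = (1.6349,-0.8766); α = Δx/Fx = (17905/10952) / (17905/2738) = 1/4
check: Δy/Fy = (-9601/10952) / (-9601/2738) = 1/4 ✓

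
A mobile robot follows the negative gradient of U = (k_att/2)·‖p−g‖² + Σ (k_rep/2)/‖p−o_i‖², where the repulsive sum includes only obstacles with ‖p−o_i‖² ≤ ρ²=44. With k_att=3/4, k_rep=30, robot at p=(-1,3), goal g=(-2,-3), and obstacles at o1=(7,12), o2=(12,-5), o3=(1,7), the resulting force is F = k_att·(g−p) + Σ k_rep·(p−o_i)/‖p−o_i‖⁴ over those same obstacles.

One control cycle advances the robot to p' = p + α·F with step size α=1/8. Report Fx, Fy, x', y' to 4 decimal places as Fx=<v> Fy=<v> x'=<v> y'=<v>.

F_att = 3/4·(g−p) = 3/4·(-1,-6) = (-0.7500,-4.5000)
o1: d²=145 > ρ²=44 → inactive
o2: d²=233 > ρ²=44 → inactive
o3: d²=20 ≤ ρ²=44; F_rep = 30·(-2,-4)/20² = (-0.1500,-0.3000)
F = F_att + ΣF_rep = (-0.9000,-4.8000)
p' = p + 1/8·F = (-1.1125,2.4000)

Fx=-0.9000 Fy=-4.8000 x'=-1.1125 y'=2.4000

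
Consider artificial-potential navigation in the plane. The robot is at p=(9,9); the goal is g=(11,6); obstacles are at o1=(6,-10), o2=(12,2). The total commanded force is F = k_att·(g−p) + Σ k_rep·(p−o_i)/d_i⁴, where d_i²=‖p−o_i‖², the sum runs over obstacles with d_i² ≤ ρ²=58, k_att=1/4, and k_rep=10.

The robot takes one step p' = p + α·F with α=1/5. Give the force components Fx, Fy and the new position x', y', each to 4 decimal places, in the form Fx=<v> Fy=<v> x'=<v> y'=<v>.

F_att = 1/4·(g−p) = 1/4·(2,-3) = (0.5000,-0.7500)
o1: d²=370 > ρ²=58 → inactive
o2: d²=58 ≤ ρ²=58; F_rep = 10·(-3,7)/58² = (-0.0089,0.0208)
F = F_att + ΣF_rep = (0.4911,-0.7292)
p' = p + 1/5·F = (9.0982,8.8542)

Fx=0.4911 Fy=-0.7292 x'=9.0982 y'=8.8542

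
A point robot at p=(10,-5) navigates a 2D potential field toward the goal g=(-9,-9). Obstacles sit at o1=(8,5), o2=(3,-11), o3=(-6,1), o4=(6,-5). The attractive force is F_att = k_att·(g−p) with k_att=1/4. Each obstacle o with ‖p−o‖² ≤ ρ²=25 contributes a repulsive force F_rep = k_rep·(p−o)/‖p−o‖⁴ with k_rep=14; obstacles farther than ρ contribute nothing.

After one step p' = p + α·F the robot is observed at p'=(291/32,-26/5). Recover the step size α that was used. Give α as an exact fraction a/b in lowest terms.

α = 1/5

F_att = 1/4·(g−p) = 1/4·(-19,-4) = (-4.7500,-1.0000)
o1: d²=104 > ρ²=25 → inactive
o2: d²=85 > ρ²=25 → inactive
o3: d²=292 > ρ²=25 → inactive
o4: d²=16 ≤ ρ²=25; F_rep = 14·(4,0)/16² = (0.2188,0.0000)
F = F_att + ΣF_rep = (-4.5312,-1.0000)
Δp = p'−p = (-0.9062,-0.2000); α = Δx/Fx = (-29/32) / (-145/32) = 1/5
check: Δy/Fy = (-1/5) / (-1) = 1/5 ✓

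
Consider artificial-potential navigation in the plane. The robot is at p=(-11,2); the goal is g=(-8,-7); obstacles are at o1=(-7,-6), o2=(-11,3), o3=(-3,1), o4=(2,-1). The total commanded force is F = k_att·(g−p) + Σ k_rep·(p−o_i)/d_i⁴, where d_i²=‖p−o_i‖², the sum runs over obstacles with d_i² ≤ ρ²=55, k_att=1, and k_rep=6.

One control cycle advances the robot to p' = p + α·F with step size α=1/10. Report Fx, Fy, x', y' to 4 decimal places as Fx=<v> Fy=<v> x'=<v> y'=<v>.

F_att = 1·(g−p) = 1·(3,-9) = (3.0000,-9.0000)
o1: d²=80 > ρ²=55 → inactive
o2: d²=1 ≤ ρ²=55; F_rep = 6·(0,-1)/1² = (0.0000,-6.0000)
o3: d²=65 > ρ²=55 → inactive
o4: d²=178 > ρ²=55 → inactive
F = F_att + ΣF_rep = (3.0000,-15.0000)
p' = p + 1/10·F = (-10.7000,0.5000)

Fx=3.0000 Fy=-15.0000 x'=-10.7000 y'=0.5000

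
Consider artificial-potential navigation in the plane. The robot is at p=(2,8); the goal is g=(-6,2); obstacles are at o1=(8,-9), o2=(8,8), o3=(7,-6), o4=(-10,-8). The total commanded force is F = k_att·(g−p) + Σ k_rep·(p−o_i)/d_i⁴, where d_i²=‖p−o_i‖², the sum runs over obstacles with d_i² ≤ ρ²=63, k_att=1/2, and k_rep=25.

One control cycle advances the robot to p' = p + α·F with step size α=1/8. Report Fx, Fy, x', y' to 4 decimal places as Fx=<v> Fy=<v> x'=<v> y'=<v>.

Fx=-4.1157 Fy=-3.0000 x'=1.4855 y'=7.6250

F_att = 1/2·(g−p) = 1/2·(-8,-6) = (-4.0000,-3.0000)
o1: d²=325 > ρ²=63 → inactive
o2: d²=36 ≤ ρ²=63; F_rep = 25·(-6,0)/36² = (-0.1157,0.0000)
o3: d²=221 > ρ²=63 → inactive
o4: d²=400 > ρ²=63 → inactive
F = F_att + ΣF_rep = (-4.1157,-3.0000)
p' = p + 1/8·F = (1.4855,7.6250)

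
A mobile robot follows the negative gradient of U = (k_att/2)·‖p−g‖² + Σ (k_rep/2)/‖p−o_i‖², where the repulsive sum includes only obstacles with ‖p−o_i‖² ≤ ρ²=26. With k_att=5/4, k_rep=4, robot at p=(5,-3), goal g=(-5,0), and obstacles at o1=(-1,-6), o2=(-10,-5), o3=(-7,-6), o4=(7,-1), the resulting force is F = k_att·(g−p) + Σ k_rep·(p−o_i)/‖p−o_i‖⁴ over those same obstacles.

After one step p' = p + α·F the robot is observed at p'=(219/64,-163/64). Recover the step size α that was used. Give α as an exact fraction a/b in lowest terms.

α = 1/8

F_att = 5/4·(g−p) = 5/4·(-10,3) = (-12.5000,3.7500)
o1: d²=45 > ρ²=26 → inactive
o2: d²=229 > ρ²=26 → inactive
o3: d²=153 > ρ²=26 → inactive
o4: d²=8 ≤ ρ²=26; F_rep = 4·(-2,-2)/8² = (-0.1250,-0.1250)
F = F_att + ΣF_rep = (-12.6250,3.6250)
Δp = p'−p = (-1.5781,0.4531); α = Δx/Fx = (-101/64) / (-101/8) = 1/8
check: Δy/Fy = (29/64) / (29/8) = 1/8 ✓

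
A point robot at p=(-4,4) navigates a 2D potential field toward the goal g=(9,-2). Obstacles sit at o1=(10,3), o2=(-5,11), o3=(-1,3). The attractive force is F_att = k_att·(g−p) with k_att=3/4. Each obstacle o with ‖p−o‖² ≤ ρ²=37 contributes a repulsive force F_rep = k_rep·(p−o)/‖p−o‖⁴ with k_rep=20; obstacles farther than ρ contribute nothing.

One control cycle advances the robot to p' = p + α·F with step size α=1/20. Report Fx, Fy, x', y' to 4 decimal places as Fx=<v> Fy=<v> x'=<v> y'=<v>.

Fx=9.1500 Fy=-4.3000 x'=-3.5425 y'=3.7850

F_att = 3/4·(g−p) = 3/4·(13,-6) = (9.7500,-4.5000)
o1: d²=197 > ρ²=37 → inactive
o2: d²=50 > ρ²=37 → inactive
o3: d²=10 ≤ ρ²=37; F_rep = 20·(-3,1)/10² = (-0.6000,0.2000)
F = F_att + ΣF_rep = (9.1500,-4.3000)
p' = p + 1/20·F = (-3.5425,3.7850)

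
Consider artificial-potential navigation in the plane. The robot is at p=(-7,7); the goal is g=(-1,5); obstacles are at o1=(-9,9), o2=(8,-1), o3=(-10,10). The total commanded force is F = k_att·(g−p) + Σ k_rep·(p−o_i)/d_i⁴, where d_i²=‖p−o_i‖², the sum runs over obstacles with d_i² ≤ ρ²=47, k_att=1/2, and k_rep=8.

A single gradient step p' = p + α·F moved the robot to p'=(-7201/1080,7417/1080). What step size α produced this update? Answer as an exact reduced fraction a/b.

F_att = 1/2·(g−p) = 1/2·(6,-2) = (3.0000,-1.0000)
o1: d²=8 ≤ ρ²=47; F_rep = 8·(2,-2)/8² = (0.2500,-0.2500)
o2: d²=289 > ρ²=47 → inactive
o3: d²=18 ≤ ρ²=47; F_rep = 8·(3,-3)/18² = (0.0741,-0.0741)
F = F_att + ΣF_rep = (3.3241,-1.3241)
Δp = p'−p = (0.3324,-0.1324); α = Δx/Fx = (359/1080) / (359/108) = 1/10
check: Δy/Fy = (-143/1080) / (-143/108) = 1/10 ✓

α = 1/10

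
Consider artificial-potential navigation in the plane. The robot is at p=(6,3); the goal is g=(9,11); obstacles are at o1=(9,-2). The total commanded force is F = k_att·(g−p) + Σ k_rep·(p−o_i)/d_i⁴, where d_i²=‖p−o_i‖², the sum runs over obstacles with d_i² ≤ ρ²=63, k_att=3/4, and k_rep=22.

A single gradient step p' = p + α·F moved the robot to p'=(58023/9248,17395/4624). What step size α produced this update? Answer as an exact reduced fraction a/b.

α = 1/8

F_att = 3/4·(g−p) = 3/4·(3,8) = (2.2500,6.0000)
o1: d²=34 ≤ ρ²=63; F_rep = 22·(-3,5)/34² = (-0.0571,0.0952)
F = F_att + ΣF_rep = (2.1929,6.0952)
Δp = p'−p = (0.2741,0.7619); α = Δx/Fx = (2535/9248) / (2535/1156) = 1/8
check: Δy/Fy = (3523/4624) / (3523/578) = 1/8 ✓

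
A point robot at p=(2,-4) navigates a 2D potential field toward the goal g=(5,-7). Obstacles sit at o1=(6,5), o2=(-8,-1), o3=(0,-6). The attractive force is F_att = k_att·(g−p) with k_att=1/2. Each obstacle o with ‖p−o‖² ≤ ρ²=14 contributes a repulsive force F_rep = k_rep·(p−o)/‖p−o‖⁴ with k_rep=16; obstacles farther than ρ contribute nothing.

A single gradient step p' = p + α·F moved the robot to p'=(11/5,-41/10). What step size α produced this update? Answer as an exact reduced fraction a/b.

F_att = 1/2·(g−p) = 1/2·(3,-3) = (1.5000,-1.5000)
o1: d²=97 > ρ²=14 → inactive
o2: d²=109 > ρ²=14 → inactive
o3: d²=8 ≤ ρ²=14; F_rep = 16·(2,2)/8² = (0.5000,0.5000)
F = F_att + ΣF_rep = (2.0000,-1.0000)
Δp = p'−p = (0.2000,-0.1000); α = Δx/Fx = (1/5) / (2) = 1/10
check: Δy/Fy = (-1/10) / (-1) = 1/10 ✓

α = 1/10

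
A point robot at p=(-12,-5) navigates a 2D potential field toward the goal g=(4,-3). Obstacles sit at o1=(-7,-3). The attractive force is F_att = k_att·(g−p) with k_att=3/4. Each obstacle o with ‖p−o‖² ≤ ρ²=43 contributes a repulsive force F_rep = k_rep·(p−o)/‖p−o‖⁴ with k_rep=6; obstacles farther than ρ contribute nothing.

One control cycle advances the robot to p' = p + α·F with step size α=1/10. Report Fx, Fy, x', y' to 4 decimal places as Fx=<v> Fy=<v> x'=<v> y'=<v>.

F_att = 3/4·(g−p) = 3/4·(16,2) = (12.0000,1.5000)
o1: d²=29 ≤ ρ²=43; F_rep = 6·(-5,-2)/29² = (-0.0357,-0.0143)
F = F_att + ΣF_rep = (11.9643,1.4857)
p' = p + 1/10·F = (-10.8036,-4.8514)

Fx=11.9643 Fy=1.4857 x'=-10.8036 y'=-4.8514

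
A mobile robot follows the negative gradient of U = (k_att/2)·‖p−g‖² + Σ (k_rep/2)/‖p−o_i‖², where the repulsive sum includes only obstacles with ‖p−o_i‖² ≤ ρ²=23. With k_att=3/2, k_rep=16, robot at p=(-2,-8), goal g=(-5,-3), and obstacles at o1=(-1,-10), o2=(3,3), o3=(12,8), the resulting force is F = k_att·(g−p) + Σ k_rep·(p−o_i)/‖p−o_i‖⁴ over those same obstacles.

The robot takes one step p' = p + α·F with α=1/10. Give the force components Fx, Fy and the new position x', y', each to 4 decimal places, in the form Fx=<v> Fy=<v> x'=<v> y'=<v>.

Fx=-5.1400 Fy=8.7800 x'=-2.5140 y'=-7.1220

F_att = 3/2·(g−p) = 3/2·(-3,5) = (-4.5000,7.5000)
o1: d²=5 ≤ ρ²=23; F_rep = 16·(-1,2)/5² = (-0.6400,1.2800)
o2: d²=146 > ρ²=23 → inactive
o3: d²=452 > ρ²=23 → inactive
F = F_att + ΣF_rep = (-5.1400,8.7800)
p' = p + 1/10·F = (-2.5140,-7.1220)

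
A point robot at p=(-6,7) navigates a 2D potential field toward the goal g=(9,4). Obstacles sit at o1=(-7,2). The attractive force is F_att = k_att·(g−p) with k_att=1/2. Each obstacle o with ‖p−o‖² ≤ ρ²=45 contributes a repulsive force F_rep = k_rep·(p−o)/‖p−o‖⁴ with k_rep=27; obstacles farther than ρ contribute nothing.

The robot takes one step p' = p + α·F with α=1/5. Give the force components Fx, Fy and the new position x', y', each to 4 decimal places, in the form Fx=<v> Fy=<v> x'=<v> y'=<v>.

F_att = 1/2·(g−p) = 1/2·(15,-3) = (7.5000,-1.5000)
o1: d²=26 ≤ ρ²=45; F_rep = 27·(1,5)/26² = (0.0399,0.1997)
F = F_att + ΣF_rep = (7.5399,-1.3003)
p' = p + 1/5·F = (-4.4920,6.7399)

Fx=7.5399 Fy=-1.3003 x'=-4.4920 y'=6.7399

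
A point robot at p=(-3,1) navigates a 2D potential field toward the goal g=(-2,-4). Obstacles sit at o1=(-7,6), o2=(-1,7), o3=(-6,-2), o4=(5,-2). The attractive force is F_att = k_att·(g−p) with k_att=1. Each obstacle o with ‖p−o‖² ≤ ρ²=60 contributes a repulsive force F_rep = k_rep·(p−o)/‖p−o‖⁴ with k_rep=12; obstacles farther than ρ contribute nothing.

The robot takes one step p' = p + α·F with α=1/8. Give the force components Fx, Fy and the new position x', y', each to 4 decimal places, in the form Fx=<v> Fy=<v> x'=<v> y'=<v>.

Fx=1.1247 Fy=-4.9696 x'=-2.8594 y'=0.3788

F_att = 1·(g−p) = 1·(1,-5) = (1.0000,-5.0000)
o1: d²=41 ≤ ρ²=60; F_rep = 12·(4,-5)/41² = (0.0286,-0.0357)
o2: d²=40 ≤ ρ²=60; F_rep = 12·(-2,-6)/40² = (-0.0150,-0.0450)
o3: d²=18 ≤ ρ²=60; F_rep = 12·(3,3)/18² = (0.1111,0.1111)
o4: d²=73 > ρ²=60 → inactive
F = F_att + ΣF_rep = (1.1247,-4.9696)
p' = p + 1/8·F = (-2.8594,0.3788)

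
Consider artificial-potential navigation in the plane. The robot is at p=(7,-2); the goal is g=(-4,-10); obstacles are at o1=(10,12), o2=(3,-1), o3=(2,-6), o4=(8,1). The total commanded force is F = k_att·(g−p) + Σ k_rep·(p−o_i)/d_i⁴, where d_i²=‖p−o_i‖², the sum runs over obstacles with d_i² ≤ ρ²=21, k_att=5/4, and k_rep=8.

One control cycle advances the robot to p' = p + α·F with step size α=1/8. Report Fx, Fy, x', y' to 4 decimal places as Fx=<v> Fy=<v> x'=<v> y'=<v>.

F_att = 5/4·(g−p) = 5/4·(-11,-8) = (-13.7500,-10.0000)
o1: d²=205 > ρ²=21 → inactive
o2: d²=17 ≤ ρ²=21; F_rep = 8·(4,-1)/17² = (0.1107,-0.0277)
o3: d²=41 > ρ²=21 → inactive
o4: d²=10 ≤ ρ²=21; F_rep = 8·(-1,-3)/10² = (-0.0800,-0.2400)
F = F_att + ΣF_rep = (-13.7193,-10.2677)
p' = p + 1/8·F = (5.2851,-3.2835)

Fx=-13.7193 Fy=-10.2677 x'=5.2851 y'=-3.2835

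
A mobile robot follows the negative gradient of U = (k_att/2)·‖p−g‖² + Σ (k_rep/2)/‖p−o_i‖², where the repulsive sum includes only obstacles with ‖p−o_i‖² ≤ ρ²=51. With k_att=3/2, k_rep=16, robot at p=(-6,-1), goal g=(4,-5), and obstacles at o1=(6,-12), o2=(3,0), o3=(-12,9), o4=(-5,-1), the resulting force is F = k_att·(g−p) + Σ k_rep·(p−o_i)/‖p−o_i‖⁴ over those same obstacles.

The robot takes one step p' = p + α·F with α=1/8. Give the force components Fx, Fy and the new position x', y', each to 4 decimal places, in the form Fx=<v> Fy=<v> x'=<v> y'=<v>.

Fx=-1.0000 Fy=-6.0000 x'=-6.1250 y'=-1.7500

F_att = 3/2·(g−p) = 3/2·(10,-4) = (15.0000,-6.0000)
o1: d²=265 > ρ²=51 → inactive
o2: d²=82 > ρ²=51 → inactive
o3: d²=136 > ρ²=51 → inactive
o4: d²=1 ≤ ρ²=51; F_rep = 16·(-1,0)/1² = (-16.0000,0.0000)
F = F_att + ΣF_rep = (-1.0000,-6.0000)
p' = p + 1/8·F = (-6.1250,-1.7500)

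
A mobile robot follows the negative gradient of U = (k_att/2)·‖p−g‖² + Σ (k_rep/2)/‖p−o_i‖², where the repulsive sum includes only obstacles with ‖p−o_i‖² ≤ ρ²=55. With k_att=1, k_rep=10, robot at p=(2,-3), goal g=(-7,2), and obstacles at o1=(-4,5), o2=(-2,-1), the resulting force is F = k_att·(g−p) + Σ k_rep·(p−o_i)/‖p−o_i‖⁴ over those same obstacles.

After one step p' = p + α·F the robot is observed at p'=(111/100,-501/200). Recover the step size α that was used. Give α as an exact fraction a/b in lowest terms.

α = 1/10

F_att = 1·(g−p) = 1·(-9,5) = (-9.0000,5.0000)
o1: d²=100 > ρ²=55 → inactive
o2: d²=20 ≤ ρ²=55; F_rep = 10·(4,-2)/20² = (0.1000,-0.0500)
F = F_att + ΣF_rep = (-8.9000,4.9500)
Δp = p'−p = (-0.8900,0.4950); α = Δx/Fx = (-89/100) / (-89/10) = 1/10
check: Δy/Fy = (99/200) / (99/20) = 1/10 ✓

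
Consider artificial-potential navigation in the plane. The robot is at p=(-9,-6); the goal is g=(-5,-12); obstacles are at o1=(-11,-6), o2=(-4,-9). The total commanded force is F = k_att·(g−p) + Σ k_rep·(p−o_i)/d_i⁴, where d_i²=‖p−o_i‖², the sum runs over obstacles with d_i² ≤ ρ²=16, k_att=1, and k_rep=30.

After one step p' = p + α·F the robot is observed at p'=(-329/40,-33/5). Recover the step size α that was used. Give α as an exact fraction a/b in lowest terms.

F_att = 1·(g−p) = 1·(4,-6) = (4.0000,-6.0000)
o1: d²=4 ≤ ρ²=16; F_rep = 30·(2,0)/4² = (3.7500,0.0000)
o2: d²=34 > ρ²=16 → inactive
F = F_att + ΣF_rep = (7.7500,-6.0000)
Δp = p'−p = (0.7750,-0.6000); α = Δx/Fx = (31/40) / (31/4) = 1/10
check: Δy/Fy = (-3/5) / (-6) = 1/10 ✓

α = 1/10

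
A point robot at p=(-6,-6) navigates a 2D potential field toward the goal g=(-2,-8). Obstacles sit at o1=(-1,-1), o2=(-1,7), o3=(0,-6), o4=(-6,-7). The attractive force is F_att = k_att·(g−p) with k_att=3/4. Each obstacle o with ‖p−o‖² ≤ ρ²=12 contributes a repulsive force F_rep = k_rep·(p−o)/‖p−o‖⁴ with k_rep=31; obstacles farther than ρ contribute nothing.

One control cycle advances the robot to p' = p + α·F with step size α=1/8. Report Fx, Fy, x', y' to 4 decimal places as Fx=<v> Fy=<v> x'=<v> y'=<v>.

Fx=3.0000 Fy=29.5000 x'=-5.6250 y'=-2.3125

F_att = 3/4·(g−p) = 3/4·(4,-2) = (3.0000,-1.5000)
o1: d²=50 > ρ²=12 → inactive
o2: d²=194 > ρ²=12 → inactive
o3: d²=36 > ρ²=12 → inactive
o4: d²=1 ≤ ρ²=12; F_rep = 31·(0,1)/1² = (0.0000,31.0000)
F = F_att + ΣF_rep = (3.0000,29.5000)
p' = p + 1/8·F = (-5.6250,-2.3125)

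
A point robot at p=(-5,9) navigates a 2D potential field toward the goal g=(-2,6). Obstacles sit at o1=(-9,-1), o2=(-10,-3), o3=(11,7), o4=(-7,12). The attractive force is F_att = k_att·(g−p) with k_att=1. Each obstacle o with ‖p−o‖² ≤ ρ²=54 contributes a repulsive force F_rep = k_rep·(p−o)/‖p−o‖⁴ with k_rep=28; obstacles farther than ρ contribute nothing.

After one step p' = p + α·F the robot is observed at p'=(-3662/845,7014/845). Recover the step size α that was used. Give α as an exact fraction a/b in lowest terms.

α = 1/5

F_att = 1·(g−p) = 1·(3,-3) = (3.0000,-3.0000)
o1: d²=116 > ρ²=54 → inactive
o2: d²=169 > ρ²=54 → inactive
o3: d²=260 > ρ²=54 → inactive
o4: d²=13 ≤ ρ²=54; F_rep = 28·(2,-3)/13² = (0.3314,-0.4970)
F = F_att + ΣF_rep = (3.3314,-3.4970)
Δp = p'−p = (0.6663,-0.6994); α = Δx/Fx = (563/845) / (563/169) = 1/5
check: Δy/Fy = (-591/845) / (-591/169) = 1/5 ✓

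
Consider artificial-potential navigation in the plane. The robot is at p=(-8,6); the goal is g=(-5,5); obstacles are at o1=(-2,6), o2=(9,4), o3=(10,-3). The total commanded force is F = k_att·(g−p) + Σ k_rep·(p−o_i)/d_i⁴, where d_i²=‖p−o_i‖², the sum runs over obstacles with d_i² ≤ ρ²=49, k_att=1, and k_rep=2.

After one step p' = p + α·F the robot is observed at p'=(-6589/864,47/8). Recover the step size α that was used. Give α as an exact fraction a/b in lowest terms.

α = 1/8

F_att = 1·(g−p) = 1·(3,-1) = (3.0000,-1.0000)
o1: d²=36 ≤ ρ²=49; F_rep = 2·(-6,0)/36² = (-0.0093,0.0000)
o2: d²=293 > ρ²=49 → inactive
o3: d²=405 > ρ²=49 → inactive
F = F_att + ΣF_rep = (2.9907,-1.0000)
Δp = p'−p = (0.3738,-0.1250); α = Δx/Fx = (323/864) / (323/108) = 1/8
check: Δy/Fy = (-1/8) / (-1) = 1/8 ✓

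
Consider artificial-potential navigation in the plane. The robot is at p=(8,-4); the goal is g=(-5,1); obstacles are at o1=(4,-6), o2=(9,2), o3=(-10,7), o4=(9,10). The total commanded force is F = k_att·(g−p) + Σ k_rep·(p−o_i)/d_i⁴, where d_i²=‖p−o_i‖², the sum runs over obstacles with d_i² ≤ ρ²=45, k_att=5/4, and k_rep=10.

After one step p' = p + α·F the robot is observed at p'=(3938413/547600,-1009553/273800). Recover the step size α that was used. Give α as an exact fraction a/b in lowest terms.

F_att = 5/4·(g−p) = 5/4·(-13,5) = (-16.2500,6.2500)
o1: d²=20 ≤ ρ²=45; F_rep = 10·(4,2)/20² = (0.1000,0.0500)
o2: d²=37 ≤ ρ²=45; F_rep = 10·(-1,-6)/37² = (-0.0073,-0.0438)
o3: d²=445 > ρ²=45 → inactive
o4: d²=197 > ρ²=45 → inactive
F = F_att + ΣF_rep = (-16.1573,6.2562)
Δp = p'−p = (-0.8079,0.3128); α = Δx/Fx = (-442387/547600) / (-442387/27380) = 1/20
check: Δy/Fy = (85647/273800) / (85647/13690) = 1/20 ✓

α = 1/20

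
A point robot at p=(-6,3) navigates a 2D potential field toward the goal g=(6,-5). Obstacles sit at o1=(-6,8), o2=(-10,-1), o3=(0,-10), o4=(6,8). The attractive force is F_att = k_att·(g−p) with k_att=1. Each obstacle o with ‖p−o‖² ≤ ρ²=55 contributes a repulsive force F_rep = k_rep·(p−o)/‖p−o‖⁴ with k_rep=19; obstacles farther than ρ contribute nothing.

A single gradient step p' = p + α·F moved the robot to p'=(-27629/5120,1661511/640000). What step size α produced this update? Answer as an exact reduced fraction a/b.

α = 1/20

F_att = 1·(g−p) = 1·(12,-8) = (12.0000,-8.0000)
o1: d²=25 ≤ ρ²=55; F_rep = 19·(0,-5)/25² = (0.0000,-0.1520)
o2: d²=32 ≤ ρ²=55; F_rep = 19·(4,4)/32² = (0.0742,0.0742)
o3: d²=205 > ρ²=55 → inactive
o4: d²=169 > ρ²=55 → inactive
F = F_att + ΣF_rep = (12.0742,-8.0778)
Δp = p'−p = (0.6037,-0.4039); α = Δx/Fx = (3091/5120) / (3091/256) = 1/20
check: Δy/Fy = (-258489/640000) / (-258489/32000) = 1/20 ✓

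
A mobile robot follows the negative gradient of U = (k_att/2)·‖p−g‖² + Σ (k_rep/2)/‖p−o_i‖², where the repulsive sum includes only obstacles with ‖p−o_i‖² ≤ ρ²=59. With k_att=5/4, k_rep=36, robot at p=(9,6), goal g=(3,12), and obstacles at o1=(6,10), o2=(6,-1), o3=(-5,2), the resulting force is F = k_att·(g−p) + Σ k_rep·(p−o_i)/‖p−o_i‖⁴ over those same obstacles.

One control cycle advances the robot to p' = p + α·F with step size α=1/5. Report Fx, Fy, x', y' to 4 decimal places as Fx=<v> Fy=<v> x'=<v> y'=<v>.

Fx=-7.2951 Fy=7.3445 x'=7.5410 y'=7.4689

F_att = 5/4·(g−p) = 5/4·(-6,6) = (-7.5000,7.5000)
o1: d²=25 ≤ ρ²=59; F_rep = 36·(3,-4)/25² = (0.1728,-0.2304)
o2: d²=58 ≤ ρ²=59; F_rep = 36·(3,7)/58² = (0.0321,0.0749)
o3: d²=212 > ρ²=59 → inactive
F = F_att + ΣF_rep = (-7.2951,7.3445)
p' = p + 1/5·F = (7.5410,7.4689)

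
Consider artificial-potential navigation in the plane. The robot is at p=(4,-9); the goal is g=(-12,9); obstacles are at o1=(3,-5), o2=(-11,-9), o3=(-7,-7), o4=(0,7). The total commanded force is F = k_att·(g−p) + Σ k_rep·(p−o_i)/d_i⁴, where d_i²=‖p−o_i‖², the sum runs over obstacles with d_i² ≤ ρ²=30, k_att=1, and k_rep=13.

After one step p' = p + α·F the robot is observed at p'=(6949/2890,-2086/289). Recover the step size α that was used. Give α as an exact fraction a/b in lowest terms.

F_att = 1·(g−p) = 1·(-16,18) = (-16.0000,18.0000)
o1: d²=17 ≤ ρ²=30; F_rep = 13·(1,-4)/17² = (0.0450,-0.1799)
o2: d²=225 > ρ²=30 → inactive
o3: d²=125 > ρ²=30 → inactive
o4: d²=272 > ρ²=30 → inactive
F = F_att + ΣF_rep = (-15.9550,17.8201)
Δp = p'−p = (-1.5955,1.7820); α = Δx/Fx = (-4611/2890) / (-4611/289) = 1/10
check: Δy/Fy = (515/289) / (5150/289) = 1/10 ✓

α = 1/10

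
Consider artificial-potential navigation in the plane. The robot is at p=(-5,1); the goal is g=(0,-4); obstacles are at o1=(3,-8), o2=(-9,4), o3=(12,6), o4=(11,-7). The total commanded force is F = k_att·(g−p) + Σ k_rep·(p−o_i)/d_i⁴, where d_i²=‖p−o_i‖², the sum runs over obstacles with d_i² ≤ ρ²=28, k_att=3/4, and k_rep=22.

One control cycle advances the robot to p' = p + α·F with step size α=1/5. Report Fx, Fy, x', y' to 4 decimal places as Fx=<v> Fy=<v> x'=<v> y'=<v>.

F_att = 3/4·(g−p) = 3/4·(5,-5) = (3.7500,-3.7500)
o1: d²=145 > ρ²=28 → inactive
o2: d²=25 ≤ ρ²=28; F_rep = 22·(4,-3)/25² = (0.1408,-0.1056)
o3: d²=314 > ρ²=28 → inactive
o4: d²=320 > ρ²=28 → inactive
F = F_att + ΣF_rep = (3.8908,-3.8556)
p' = p + 1/5·F = (-4.2218,0.2289)

Fx=3.8908 Fy=-3.8556 x'=-4.2218 y'=0.2289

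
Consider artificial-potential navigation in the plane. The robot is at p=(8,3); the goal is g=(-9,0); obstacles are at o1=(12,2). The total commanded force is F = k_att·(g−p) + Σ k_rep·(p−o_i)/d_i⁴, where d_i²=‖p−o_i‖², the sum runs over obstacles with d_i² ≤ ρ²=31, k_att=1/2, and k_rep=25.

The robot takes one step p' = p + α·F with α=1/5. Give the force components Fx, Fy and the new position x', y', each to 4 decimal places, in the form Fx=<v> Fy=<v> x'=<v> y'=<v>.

Fx=-8.8460 Fy=-1.4135 x'=6.2308 y'=2.7173

F_att = 1/2·(g−p) = 1/2·(-17,-3) = (-8.5000,-1.5000)
o1: d²=17 ≤ ρ²=31; F_rep = 25·(-4,1)/17² = (-0.3460,0.0865)
F = F_att + ΣF_rep = (-8.8460,-1.4135)
p' = p + 1/5·F = (6.2308,2.7173)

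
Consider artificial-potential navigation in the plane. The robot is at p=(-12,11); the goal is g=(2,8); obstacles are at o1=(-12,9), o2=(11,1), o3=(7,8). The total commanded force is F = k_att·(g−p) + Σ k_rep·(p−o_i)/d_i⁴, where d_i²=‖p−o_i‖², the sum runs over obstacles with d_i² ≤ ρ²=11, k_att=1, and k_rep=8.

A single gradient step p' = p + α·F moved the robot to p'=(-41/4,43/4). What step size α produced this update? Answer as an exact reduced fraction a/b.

F_att = 1·(g−p) = 1·(14,-3) = (14.0000,-3.0000)
o1: d²=4 ≤ ρ²=11; F_rep = 8·(0,2)/4² = (0.0000,1.0000)
o2: d²=629 > ρ²=11 → inactive
o3: d²=370 > ρ²=11 → inactive
F = F_att + ΣF_rep = (14.0000,-2.0000)
Δp = p'−p = (1.7500,-0.2500); α = Δx/Fx = (7/4) / (14) = 1/8
check: Δy/Fy = (-1/4) / (-2) = 1/8 ✓

α = 1/8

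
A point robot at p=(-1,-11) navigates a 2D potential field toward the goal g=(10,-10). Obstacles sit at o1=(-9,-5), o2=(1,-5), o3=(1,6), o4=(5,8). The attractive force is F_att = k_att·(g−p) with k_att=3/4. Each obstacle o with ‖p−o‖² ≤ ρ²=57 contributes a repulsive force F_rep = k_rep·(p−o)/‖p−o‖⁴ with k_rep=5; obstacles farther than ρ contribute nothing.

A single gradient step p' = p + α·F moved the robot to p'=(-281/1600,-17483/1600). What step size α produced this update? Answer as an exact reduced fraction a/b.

F_att = 3/4·(g−p) = 3/4·(11,1) = (8.2500,0.7500)
o1: d²=100 > ρ²=57 → inactive
o2: d²=40 ≤ ρ²=57; F_rep = 5·(-2,-6)/40² = (-0.0063,-0.0187)
o3: d²=293 > ρ²=57 → inactive
o4: d²=397 > ρ²=57 → inactive
F = F_att + ΣF_rep = (8.2438,0.7312)
Δp = p'−p = (0.8244,0.0731); α = Δx/Fx = (1319/1600) / (1319/160) = 1/10
check: Δy/Fy = (117/1600) / (117/160) = 1/10 ✓

α = 1/10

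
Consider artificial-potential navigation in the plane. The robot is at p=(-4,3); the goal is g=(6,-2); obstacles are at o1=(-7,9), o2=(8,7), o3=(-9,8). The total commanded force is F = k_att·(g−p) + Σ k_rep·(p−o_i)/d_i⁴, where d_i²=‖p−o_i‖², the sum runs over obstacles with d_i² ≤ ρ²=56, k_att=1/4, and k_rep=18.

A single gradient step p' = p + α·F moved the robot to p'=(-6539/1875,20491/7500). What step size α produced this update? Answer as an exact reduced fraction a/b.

F_att = 1/4·(g−p) = 1/4·(10,-5) = (2.5000,-1.2500)
o1: d²=45 ≤ ρ²=56; F_rep = 18·(3,-6)/45² = (0.0267,-0.0533)
o2: d²=160 > ρ²=56 → inactive
o3: d²=50 ≤ ρ²=56; F_rep = 18·(5,-5)/50² = (0.0360,-0.0360)
F = F_att + ΣF_rep = (2.5627,-1.3393)
Δp = p'−p = (0.5125,-0.2679); α = Δx/Fx = (961/1875) / (961/375) = 1/5
check: Δy/Fy = (-2009/7500) / (-2009/1500) = 1/5 ✓

α = 1/5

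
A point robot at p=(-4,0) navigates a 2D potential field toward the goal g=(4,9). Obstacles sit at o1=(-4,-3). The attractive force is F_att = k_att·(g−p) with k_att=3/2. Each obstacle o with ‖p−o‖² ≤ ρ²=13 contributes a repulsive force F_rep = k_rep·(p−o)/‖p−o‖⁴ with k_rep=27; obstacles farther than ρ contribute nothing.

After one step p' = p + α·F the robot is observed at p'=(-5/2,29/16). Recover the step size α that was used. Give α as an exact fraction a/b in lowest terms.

F_att = 3/2·(g−p) = 3/2·(8,9) = (12.0000,13.5000)
o1: d²=9 ≤ ρ²=13; F_rep = 27·(0,3)/9² = (0.0000,1.0000)
F = F_att + ΣF_rep = (12.0000,14.5000)
Δp = p'−p = (1.5000,1.8125); α = Δx/Fx = (3/2) / (12) = 1/8
check: Δy/Fy = (29/16) / (29/2) = 1/8 ✓

α = 1/8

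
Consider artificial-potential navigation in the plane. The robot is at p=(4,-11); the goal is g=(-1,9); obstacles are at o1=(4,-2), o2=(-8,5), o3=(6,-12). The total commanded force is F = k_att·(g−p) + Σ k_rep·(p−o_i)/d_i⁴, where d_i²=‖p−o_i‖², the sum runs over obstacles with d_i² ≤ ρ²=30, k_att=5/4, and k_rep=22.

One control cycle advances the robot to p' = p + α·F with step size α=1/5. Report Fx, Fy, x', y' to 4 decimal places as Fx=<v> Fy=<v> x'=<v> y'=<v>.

Fx=-8.0100 Fy=25.8800 x'=2.3980 y'=-5.8240

F_att = 5/4·(g−p) = 5/4·(-5,20) = (-6.2500,25.0000)
o1: d²=81 > ρ²=30 → inactive
o2: d²=400 > ρ²=30 → inactive
o3: d²=5 ≤ ρ²=30; F_rep = 22·(-2,1)/5² = (-1.7600,0.8800)
F = F_att + ΣF_rep = (-8.0100,25.8800)
p' = p + 1/5·F = (2.3980,-5.8240)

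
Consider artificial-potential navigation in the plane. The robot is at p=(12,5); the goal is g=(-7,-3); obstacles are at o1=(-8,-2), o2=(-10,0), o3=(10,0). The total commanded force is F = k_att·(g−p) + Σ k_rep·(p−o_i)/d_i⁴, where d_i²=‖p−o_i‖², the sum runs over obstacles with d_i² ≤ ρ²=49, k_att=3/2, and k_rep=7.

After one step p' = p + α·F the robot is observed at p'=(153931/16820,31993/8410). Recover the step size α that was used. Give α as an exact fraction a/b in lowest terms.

F_att = 3/2·(g−p) = 3/2·(-19,-8) = (-28.5000,-12.0000)
o1: d²=449 > ρ²=49 → inactive
o2: d²=509 > ρ²=49 → inactive
o3: d²=29 ≤ ρ²=49; F_rep = 7·(2,5)/29² = (0.0166,0.0416)
F = F_att + ΣF_rep = (-28.4834,-11.9584)
Δp = p'−p = (-2.8483,-1.1958); α = Δx/Fx = (-47909/16820) / (-47909/1682) = 1/10
check: Δy/Fy = (-10057/8410) / (-10057/841) = 1/10 ✓

α = 1/10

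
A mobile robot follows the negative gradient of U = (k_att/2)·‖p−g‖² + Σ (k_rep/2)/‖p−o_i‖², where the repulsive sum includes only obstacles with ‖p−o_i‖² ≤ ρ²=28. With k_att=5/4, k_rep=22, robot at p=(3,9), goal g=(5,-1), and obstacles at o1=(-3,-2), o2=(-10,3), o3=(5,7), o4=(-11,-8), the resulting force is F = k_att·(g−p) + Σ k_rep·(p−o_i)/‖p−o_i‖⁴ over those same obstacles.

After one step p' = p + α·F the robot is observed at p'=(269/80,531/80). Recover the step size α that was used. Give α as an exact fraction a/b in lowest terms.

α = 1/5

F_att = 5/4·(g−p) = 5/4·(2,-10) = (2.5000,-12.5000)
o1: d²=157 > ρ²=28 → inactive
o2: d²=205 > ρ²=28 → inactive
o3: d²=8 ≤ ρ²=28; F_rep = 22·(-2,2)/8² = (-0.6875,0.6875)
o4: d²=485 > ρ²=28 → inactive
F = F_att + ΣF_rep = (1.8125,-11.8125)
Δp = p'−p = (0.3625,-2.3625); α = Δx/Fx = (29/80) / (29/16) = 1/5
check: Δy/Fy = (-189/80) / (-189/16) = 1/5 ✓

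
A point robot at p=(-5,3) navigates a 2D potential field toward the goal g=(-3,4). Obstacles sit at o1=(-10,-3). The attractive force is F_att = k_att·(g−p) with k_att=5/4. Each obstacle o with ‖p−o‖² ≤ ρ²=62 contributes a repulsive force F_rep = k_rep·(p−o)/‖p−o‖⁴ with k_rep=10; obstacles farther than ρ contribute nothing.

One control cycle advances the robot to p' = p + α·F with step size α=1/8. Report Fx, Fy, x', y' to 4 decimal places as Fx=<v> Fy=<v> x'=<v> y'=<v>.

Fx=2.5134 Fy=1.2661 x'=-4.6858 y'=3.1583

F_att = 5/4·(g−p) = 5/4·(2,1) = (2.5000,1.2500)
o1: d²=61 ≤ ρ²=62; F_rep = 10·(5,6)/61² = (0.0134,0.0161)
F = F_att + ΣF_rep = (2.5134,1.2661)
p' = p + 1/8·F = (-4.6858,3.1583)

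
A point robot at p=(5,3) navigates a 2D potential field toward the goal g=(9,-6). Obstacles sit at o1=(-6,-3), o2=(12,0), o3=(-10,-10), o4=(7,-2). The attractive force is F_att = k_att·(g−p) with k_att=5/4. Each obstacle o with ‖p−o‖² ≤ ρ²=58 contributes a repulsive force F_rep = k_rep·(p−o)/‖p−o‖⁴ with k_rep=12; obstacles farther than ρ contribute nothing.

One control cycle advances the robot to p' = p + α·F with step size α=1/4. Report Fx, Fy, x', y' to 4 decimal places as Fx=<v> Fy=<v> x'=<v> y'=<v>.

Fx=4.9465 Fy=-11.1680 x'=6.2366 y'=0.2080

F_att = 5/4·(g−p) = 5/4·(4,-9) = (5.0000,-11.2500)
o1: d²=157 > ρ²=58 → inactive
o2: d²=58 ≤ ρ²=58; F_rep = 12·(-7,3)/58² = (-0.0250,0.0107)
o3: d²=394 > ρ²=58 → inactive
o4: d²=29 ≤ ρ²=58; F_rep = 12·(-2,5)/29² = (-0.0285,0.0713)
F = F_att + ΣF_rep = (4.9465,-11.1680)
p' = p + 1/4·F = (6.2366,0.2080)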